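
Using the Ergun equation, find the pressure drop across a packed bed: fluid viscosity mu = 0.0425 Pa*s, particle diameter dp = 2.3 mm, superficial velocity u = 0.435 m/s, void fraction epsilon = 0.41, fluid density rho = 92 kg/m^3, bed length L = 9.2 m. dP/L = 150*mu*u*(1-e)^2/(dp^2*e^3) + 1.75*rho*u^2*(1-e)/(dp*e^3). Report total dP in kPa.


dp = 2.3 mm = 0.0023 m
Viscous term = 150*0.0425*0.435*(1-0.41)^2 / (0.0023^2*0.41^3) = 2647680
Inertial term = 1.75*92*0.435^2*(1-0.41) / (0.0023*0.41^3) = 113391
dP/L = 2647680 + 113391 = 2761070 Pa/m
dP = 2761070 * 9.2 / 1000 = 25400 kPa

25400 kPa


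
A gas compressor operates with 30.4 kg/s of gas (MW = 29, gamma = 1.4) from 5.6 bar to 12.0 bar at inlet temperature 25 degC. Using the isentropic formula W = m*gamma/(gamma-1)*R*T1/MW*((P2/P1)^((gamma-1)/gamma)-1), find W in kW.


Isentropic work: W = m*(gamma/(gamma-1))*(R*T1/MW)*((P2/P1)^((gamma-1)/gamma) - 1)
T1 = 25 + 273.15 = 298.15 K
Pressure ratio = 12.0 / 5.6 = 2.14286
Exponent = (1.4 - 1)/1.4 = 0.285714
(P2/P1)^exp - 1 = 2.14286^0.285714 - 1 = 0.243282
W = 30.4 * 1.4 / 0.4 * 8.314 * 298.15 / 29 * 0.243282 = 2213

2213 kW


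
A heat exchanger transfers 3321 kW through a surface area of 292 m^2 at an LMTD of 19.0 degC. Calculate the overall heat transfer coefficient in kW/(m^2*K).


From Q = U*A*LMTD, U = Q / (A * LMTD)
U = 3321 / (292 * 19.0) = 3321 / 5548 = 0.5986

0.5986 kW/(m^2*K)


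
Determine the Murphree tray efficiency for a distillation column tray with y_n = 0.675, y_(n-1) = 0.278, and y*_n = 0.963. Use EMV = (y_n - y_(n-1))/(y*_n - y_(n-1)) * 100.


Murphree vapor efficiency: EMV = (y_n - y_(n-1)) / (y*_n - y_(n-1)) * 100
EMV = (0.675 - 0.278) / (0.963 - 0.278) * 100 = 0.397 / 0.685 * 100 = 57.96

57.96 %


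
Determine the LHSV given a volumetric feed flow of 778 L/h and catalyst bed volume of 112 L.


LHSV = volumetric feed rate / catalyst volume
= 778 L/h / 112 L
= 6.946 h^-1

6.946 h^-1


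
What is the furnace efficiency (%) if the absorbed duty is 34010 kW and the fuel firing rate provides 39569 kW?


Furnace efficiency = Q_absorbed / Q_fuel * 100
= 34010 / 39569 * 100 = 85.95

85.95 %


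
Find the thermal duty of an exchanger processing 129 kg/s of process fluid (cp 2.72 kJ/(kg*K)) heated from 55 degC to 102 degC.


Q = m_dot * cp * delta_T
delta_T = 102 - 55 = 47 K
Q = 129 * 2.72 * 47
= 350.88 * 47
= 16491.36 kW

16491.36 kW


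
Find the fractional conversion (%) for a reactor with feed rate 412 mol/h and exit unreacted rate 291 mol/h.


X = (F_in - F_out) / F_in * 100
Moles reacted = 412 - 291 = 121
X = 121 / 412 * 100
= 0.2937 * 100
= 29.37 %

29.37 %


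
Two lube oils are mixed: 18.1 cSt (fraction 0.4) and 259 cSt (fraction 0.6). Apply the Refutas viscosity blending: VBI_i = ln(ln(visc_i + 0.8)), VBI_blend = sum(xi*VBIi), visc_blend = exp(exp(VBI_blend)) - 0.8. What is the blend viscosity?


Refutas method: VBN_i = 14.534*ln(ln(visc_i + 0.8)) + 10.975, blended linearly by mass fraction; since VBN is linear in VBI_i = ln(ln(visc_i + 0.8)) and the fractions sum to 1, blend VBI directly: visc = exp(exp(VBI_blend)) - 0.8
VBI_1 = ln(ln(18.1 + 0.8)) = 1.07812
VBI_2 = ln(ln(259 + 0.8)) = 1.71558
VBI_blend = 0.4 * 1.07812 + 0.6 * 1.71558 = 1.4606
visc_blend = exp(exp(1.4606)) - 0.8 = 73.53

73.53 cSt


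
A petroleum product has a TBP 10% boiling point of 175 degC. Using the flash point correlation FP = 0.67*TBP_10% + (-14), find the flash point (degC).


FP = 0.67 * 175 + (-14) = 103.25

103.25 degC


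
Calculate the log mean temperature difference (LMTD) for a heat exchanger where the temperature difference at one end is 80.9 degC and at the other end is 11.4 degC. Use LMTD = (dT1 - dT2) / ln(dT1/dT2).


LMTD = (dT1 - dT2) / ln(dT1/dT2)
= (80.9 - 11.4) / ln(80.9 / 11.4) = 69.5 / 1.9596 = 35.47

35.47 degC


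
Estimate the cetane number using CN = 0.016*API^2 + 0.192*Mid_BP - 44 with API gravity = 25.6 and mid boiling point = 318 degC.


CN = 0.016 * 25.6^2 + 0.192 * 318 - 44
CN = 10.48576 + 61.056 - 44 = 27.54176

27.54176


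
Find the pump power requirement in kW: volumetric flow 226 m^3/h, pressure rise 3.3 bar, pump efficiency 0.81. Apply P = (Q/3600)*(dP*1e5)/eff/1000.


Q = 226 / 3600 = 0.0627778 m^3/s
P = 0.0627778 * (3.3 * 1e5) / 0.81 / 1000 = 25.58

25.58 kW


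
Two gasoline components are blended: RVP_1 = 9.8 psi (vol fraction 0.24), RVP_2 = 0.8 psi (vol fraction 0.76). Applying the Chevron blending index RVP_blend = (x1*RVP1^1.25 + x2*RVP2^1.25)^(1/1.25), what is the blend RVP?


Chevron index: RVP_blend = (sum xi*RVPi^1.25)^(1/1.25)
RVP^1.25 terms: 0.24 * 9.8^1.25 + 0.76 * 0.8^1.25 = 4.73645
RVP_blend = 4.73645^(1/1.25) = 3.470

3.470 psi


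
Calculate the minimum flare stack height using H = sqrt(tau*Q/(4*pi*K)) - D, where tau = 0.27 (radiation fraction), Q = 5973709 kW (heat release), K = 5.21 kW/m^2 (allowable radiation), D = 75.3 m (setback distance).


tau*Q/(4*pi*K) = 0.27 * 5973709 / (4 * pi * 5.21) = 24635.4
sqrt(24635.4) = 156.957
H = 156.957 - 75.3 = 81.66

81.66 m


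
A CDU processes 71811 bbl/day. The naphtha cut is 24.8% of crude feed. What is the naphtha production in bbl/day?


Crude throughput = 71811 bbl/day
Fraction yield = 24.8%
yield = throughput * fraction / 100
yield = 71811 * 24.8 / 100 = 17809.128

17809.128 bbl/day


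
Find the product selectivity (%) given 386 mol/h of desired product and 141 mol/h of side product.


Selectivity = desired / (desired + undesired) * 100
Total products = 386 + 141 = 527 mol/h
S = 386 / 527 * 100
= 0.7324 * 100
= 73.24 %

73.24 %


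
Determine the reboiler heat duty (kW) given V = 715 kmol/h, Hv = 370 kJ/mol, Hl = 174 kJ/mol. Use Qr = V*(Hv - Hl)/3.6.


Qr = 715 * (370 - 174) / 3.6 = 715 * 196 / 3.6 = 38930

38930 kW


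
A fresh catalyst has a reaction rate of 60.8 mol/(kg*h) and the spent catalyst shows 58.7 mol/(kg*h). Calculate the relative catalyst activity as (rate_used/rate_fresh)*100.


Activity (%) = (rate_used / rate_fresh) * 100
rate_used = 58.7, rate_fresh = 60.8
= (58.7 / 60.8) * 100
= 0.9655 * 100 = 96.55

96.55 %


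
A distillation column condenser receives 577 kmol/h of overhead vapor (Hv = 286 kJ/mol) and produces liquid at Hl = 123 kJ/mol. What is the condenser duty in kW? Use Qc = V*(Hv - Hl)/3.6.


Qc = 577 * (286 - 123) / 3.6 = 577 * 163 / 3.6 = 26130

26130 kW


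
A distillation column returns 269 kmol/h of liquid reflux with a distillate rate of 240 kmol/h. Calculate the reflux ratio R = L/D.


Reflux ratio definition: R = L / D (liquid returned / distillate withdrawn)
L = 269 kmol/h, D = 240 kmol/h
R = 269 / 240 = 1.121

1.121


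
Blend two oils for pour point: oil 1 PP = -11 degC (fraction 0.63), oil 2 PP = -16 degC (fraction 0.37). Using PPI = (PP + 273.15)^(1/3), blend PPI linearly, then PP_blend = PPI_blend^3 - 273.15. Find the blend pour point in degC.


PPI_1 = (-11 + 273.15)^(1/3) = 6.400049
PPI_2 = (-16 + 273.15)^(1/3) = 6.359098
PPI_blend = 0.63 * 6.400049 + 0.37 * 6.359098 = 6.384897
PP_blend = 6.384897^3 - 273.15 = 260.2925 - 273.15 = -12.86

-12.86 degC


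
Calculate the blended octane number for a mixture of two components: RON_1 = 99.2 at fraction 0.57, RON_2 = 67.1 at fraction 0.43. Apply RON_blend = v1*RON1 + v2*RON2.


Linear blending: RON_blend = sum(vi * RONi)
Contribution 1: 0.57 * 99.2 = 56.544
Contribution 2: 0.43 * 67.1 = 28.853
RON_blend = 56.544 + 28.853 = 85.397

85.397


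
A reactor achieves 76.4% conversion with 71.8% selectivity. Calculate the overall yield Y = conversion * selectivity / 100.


Overall yield = conversion (%) * selectivity (%) / 100
Conversion = 76.4%, Selectivity = 71.8%
Y = 76.4 * 71.8 / 100
= 54.8552 %

54.8552 %


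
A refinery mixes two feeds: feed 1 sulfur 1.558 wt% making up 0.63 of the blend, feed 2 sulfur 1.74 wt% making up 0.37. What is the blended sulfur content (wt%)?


Linear sulfur blending: S_blend = x1*S1 + x2*S2
Contribution 1: 0.63 * 1.558 = 0.98154 wt%
Contribution 2: 0.37 * 1.74 = 0.6438 wt%
S_blend = 0.98154 + 0.6438 = 1.62534

1.62534 wt%


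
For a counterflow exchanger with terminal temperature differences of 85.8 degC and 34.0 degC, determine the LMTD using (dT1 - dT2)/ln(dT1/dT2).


LMTD = (dT1 - dT2) / ln(dT1/dT2)
= (85.8 - 34.0) / ln(85.8 / 34.0) = 51.8 / 0.925658 = 55.96

55.96 degC


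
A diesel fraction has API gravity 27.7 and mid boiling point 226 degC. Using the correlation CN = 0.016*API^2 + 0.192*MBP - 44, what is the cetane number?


CN = 0.016 * 27.7^2 + 0.192 * 226 - 44
CN = 12.27664 + 43.392 - 44 = 11.66864

11.66864


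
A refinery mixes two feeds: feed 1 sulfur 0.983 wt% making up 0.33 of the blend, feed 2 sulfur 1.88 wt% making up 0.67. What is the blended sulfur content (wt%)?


Linear sulfur blending: S_blend = x1*S1 + x2*S2
Contribution 1: 0.33 * 0.983 = 0.32439 wt%
Contribution 2: 0.67 * 1.88 = 1.2596 wt%
S_blend = 0.32439 + 1.2596 = 1.58399

1.58399 wt%


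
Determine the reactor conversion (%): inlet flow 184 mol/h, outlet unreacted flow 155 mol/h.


X = (F_in - F_out) / F_in * 100
Moles reacted = 184 - 155 = 29
X = 29 / 184 * 100
= 0.1576 * 100
= 15.76 %

15.76 %


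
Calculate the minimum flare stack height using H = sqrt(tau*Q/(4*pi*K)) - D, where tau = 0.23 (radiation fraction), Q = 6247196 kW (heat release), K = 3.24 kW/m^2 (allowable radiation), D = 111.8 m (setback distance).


tau*Q/(4*pi*K) = 0.23 * 6247196 / (4 * pi * 3.24) = 35290.5
sqrt(35290.5) = 187.858
H = 187.858 - 111.8 = 76.06

76.06 m


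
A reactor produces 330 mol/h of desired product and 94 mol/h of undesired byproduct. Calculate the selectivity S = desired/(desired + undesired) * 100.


Selectivity = desired / (desired + undesired) * 100
Total products = 330 + 94 = 424 mol/h
S = 330 / 424 * 100
= 0.7783 * 100
= 77.83 %

77.83 %


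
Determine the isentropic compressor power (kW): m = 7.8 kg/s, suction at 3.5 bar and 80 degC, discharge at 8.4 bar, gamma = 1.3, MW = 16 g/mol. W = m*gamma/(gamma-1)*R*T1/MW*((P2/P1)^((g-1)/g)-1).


Isentropic work: W = m*(gamma/(gamma-1))*(R*T1/MW)*((P2/P1)^((gamma-1)/gamma) - 1)
T1 = 80 + 273.15 = 353.15 K
Pressure ratio = 8.4 / 3.5 = 2.4
Exponent = (1.3 - 1)/1.3 = 0.230769
(P2/P1)^exp - 1 = 2.4^0.230769 - 1 = 0.223886
W = 7.8 * 1.3 / 0.3 * 8.314 * 353.15 / 16 * 0.223886 = 1389

1389 kW


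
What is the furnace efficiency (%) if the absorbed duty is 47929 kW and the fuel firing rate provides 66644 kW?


Furnace efficiency = Q_absorbed / Q_fuel * 100
= 47929 / 66644 * 100 = 71.92

71.92 %


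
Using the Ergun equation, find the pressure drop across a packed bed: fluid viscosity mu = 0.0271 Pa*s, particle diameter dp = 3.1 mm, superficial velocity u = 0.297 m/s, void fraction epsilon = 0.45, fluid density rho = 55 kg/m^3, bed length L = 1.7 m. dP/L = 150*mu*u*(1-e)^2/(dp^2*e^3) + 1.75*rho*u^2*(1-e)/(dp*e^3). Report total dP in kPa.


dp = 3.1 mm = 0.0031 m
Viscous term = 150*0.0271*0.297*(1-0.45)^2 / (0.0031^2*0.45^3) = 417044
Inertial term = 1.75*55*0.297^2*(1-0.45) / (0.0031*0.45^3) = 16530.2
dP/L = 417044 + 16530.2 = 433574 Pa/m
dP = 433574 * 1.7 / 1000 = 737.1 kPa

737.1 kPa


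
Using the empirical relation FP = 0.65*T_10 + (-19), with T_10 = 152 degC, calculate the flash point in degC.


FP = 0.65 * 152 + (-19) = 79.8

79.8 degC


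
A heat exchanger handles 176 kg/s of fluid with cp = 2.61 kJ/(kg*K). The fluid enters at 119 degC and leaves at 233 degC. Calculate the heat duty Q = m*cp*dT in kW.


Q = m_dot * cp * delta_T
delta_T = 233 - 119 = 114 K
Q = 176 * 2.61 * 114
= 459.36 * 114
= 52367.04 kW

52367.04 kW


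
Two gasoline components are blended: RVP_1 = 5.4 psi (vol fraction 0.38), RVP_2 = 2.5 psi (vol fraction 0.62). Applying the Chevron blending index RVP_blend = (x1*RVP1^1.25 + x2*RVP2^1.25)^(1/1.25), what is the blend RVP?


Chevron index: RVP_blend = (sum xi*RVPi^1.25)^(1/1.25)
RVP^1.25 terms: 0.38 * 5.4^1.25 + 0.62 * 2.5^1.25 = 5.07709
RVP_blend = 5.07709^(1/1.25) = 3.669

3.669 psi


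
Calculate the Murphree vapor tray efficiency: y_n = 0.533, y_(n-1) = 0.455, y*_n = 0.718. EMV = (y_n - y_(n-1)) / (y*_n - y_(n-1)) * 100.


Murphree vapor efficiency: EMV = (y_n - y_(n-1)) / (y*_n - y_(n-1)) * 100
EMV = (0.533 - 0.455) / (0.718 - 0.455) * 100 = 0.078 / 0.263 * 100 = 29.66

29.66 %


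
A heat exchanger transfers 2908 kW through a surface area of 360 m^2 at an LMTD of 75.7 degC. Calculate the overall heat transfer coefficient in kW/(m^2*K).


From Q = U*A*LMTD, U = Q / (A * LMTD)
U = 2908 / (360 * 75.7) = 2908 / 27252 = 0.1067

0.1067 kW/(m^2*K)


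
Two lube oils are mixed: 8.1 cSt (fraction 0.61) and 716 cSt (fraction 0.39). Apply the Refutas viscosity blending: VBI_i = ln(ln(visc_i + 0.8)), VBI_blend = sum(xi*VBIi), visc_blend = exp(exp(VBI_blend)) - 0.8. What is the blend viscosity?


Refutas method: VBN_i = 14.534*ln(ln(visc_i + 0.8)) + 10.975, blended linearly by mass fraction; since VBN is linear in VBI_i = ln(ln(visc_i + 0.8)) and the fractions sum to 1, blend VBI directly: visc = exp(exp(VBI_blend)) - 0.8
VBI_1 = ln(ln(8.1 + 0.8)) = 0.782097
VBI_2 = ln(ln(716 + 0.8)) = 1.88324
VBI_blend = 0.61 * 0.782097 + 0.39 * 1.88324 = 1.21154
visc_blend = exp(exp(1.21154)) - 0.8 = 27.95

27.95 cSt


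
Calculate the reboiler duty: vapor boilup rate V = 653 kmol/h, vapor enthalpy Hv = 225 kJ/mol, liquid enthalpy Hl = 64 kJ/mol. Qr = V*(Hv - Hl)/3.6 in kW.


Qr = 653 * (225 - 64) / 3.6 = 653 * 161 / 3.6 = 29200

29200 kW


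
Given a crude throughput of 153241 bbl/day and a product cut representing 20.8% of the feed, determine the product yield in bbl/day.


Crude throughput = 153241 bbl/day
Fraction yield = 20.8%
yield = throughput * fraction / 100
yield = 153241 * 20.8 / 100 = 31874.128

31874.128 bbl/day


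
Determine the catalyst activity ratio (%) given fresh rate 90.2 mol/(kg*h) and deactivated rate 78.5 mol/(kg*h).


Activity (%) = (rate_used / rate_fresh) * 100
rate_used = 78.5, rate_fresh = 90.2
= (78.5 / 90.2) * 100
= 0.8703 * 100 = 87.03

87.03 %


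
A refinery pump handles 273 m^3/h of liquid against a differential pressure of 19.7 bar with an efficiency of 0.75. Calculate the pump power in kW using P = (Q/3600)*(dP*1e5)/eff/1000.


Q = 273 / 3600 = 0.0758333 m^3/s
P = 0.0758333 * (19.7 * 1e5) / 0.75 / 1000 = 199.2

199.2 kW


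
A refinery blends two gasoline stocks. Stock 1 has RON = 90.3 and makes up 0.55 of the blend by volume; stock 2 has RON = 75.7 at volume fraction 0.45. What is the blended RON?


Linear blending: RON_blend = sum(vi * RONi)
Contribution 1: 0.55 * 90.3 = 49.665
Contribution 2: 0.45 * 75.7 = 34.065
RON_blend = 49.665 + 34.065 = 83.73

83.73


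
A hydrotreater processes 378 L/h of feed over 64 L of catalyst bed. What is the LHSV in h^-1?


LHSV = volumetric feed rate / catalyst volume
= 378 L/h / 64 L
= 5.906 h^-1

5.906 h^-1


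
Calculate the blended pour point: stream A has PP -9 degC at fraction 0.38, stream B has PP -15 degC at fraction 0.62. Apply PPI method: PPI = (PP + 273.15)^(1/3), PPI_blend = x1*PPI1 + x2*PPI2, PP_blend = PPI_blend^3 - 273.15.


PPI_1 = (-9 + 273.15)^(1/3) = 6.416283
PPI_2 = (-15 + 273.15)^(1/3) = 6.36733
PPI_blend = 0.38 * 6.416283 + 0.62 * 6.36733 = 6.385932
PP_blend = 6.385932^3 - 273.15 = 260.4191 - 273.15 = -12.73

-12.73 degC


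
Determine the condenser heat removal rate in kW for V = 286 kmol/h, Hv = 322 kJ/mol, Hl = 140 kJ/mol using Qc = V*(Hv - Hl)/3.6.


Qc = 286 * (322 - 140) / 3.6 = 286 * 182 / 3.6 = 14460

14460 kW


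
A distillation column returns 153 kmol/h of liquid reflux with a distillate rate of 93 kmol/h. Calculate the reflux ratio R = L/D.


Reflux ratio definition: R = L / D (liquid returned / distillate withdrawn)
L = 153 kmol/h, D = 93 kmol/h
R = 153 / 93 = 1.645

1.645


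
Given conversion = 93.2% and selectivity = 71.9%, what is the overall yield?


Overall yield = conversion (%) * selectivity (%) / 100
Conversion = 93.2%, Selectivity = 71.9%
Y = 93.2 * 71.9 / 100
= 67.0108 %

67.0108 %


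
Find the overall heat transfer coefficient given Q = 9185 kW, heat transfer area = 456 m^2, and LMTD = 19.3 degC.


From Q = U*A*LMTD, U = Q / (A * LMTD)
U = 9185 / (456 * 19.3) = 9185 / 8800.8 = 1.044

1.044 kW/(m^2*K)


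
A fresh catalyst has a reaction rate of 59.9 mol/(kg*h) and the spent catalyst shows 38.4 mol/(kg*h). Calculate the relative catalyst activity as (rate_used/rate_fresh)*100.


Activity (%) = (rate_used / rate_fresh) * 100
rate_used = 38.4, rate_fresh = 59.9
= (38.4 / 59.9) * 100
= 0.6411 * 100 = 64.11

64.11 %


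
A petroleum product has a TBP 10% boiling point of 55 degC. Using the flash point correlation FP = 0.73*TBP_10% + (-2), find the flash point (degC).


FP = 0.73 * 55 + (-2) = 38.15

38.15 degC


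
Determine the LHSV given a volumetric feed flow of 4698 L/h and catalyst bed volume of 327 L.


LHSV = volumetric feed rate / catalyst volume
= 4698 L/h / 327 L
= 14.37 h^-1

14.37 h^-1


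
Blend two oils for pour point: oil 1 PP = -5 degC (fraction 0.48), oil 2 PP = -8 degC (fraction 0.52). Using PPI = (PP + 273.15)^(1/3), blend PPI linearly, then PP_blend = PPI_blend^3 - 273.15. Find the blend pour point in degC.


PPI_1 = (-5 + 273.15)^(1/3) = 6.448508
PPI_2 = (-8 + 273.15)^(1/3) = 6.42437
PPI_blend = 0.48 * 6.448508 + 0.52 * 6.42437 = 6.435956
PP_blend = 6.435956^3 - 273.15 = 266.5871 - 273.15 = -6.56

-6.56 degC


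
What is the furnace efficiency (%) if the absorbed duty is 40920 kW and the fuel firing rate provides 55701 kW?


Furnace efficiency = Q_absorbed / Q_fuel * 100
= 40920 / 55701 * 100 = 73.46

73.46 %


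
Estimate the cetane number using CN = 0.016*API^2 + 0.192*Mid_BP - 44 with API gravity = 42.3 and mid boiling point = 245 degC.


CN = 0.016 * 42.3^2 + 0.192 * 245 - 44
CN = 28.62864 + 47.04 - 44 = 31.66864

31.66864


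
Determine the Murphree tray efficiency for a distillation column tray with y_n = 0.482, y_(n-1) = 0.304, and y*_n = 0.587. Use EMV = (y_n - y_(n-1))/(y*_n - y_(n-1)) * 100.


Murphree vapor efficiency: EMV = (y_n - y_(n-1)) / (y*_n - y_(n-1)) * 100
EMV = (0.482 - 0.304) / (0.587 - 0.304) * 100 = 0.178 / 0.283 * 100 = 62.90

62.90 %


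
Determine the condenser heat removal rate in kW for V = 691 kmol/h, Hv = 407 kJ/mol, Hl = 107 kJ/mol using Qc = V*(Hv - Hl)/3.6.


Qc = 691 * (407 - 107) / 3.6 = 691 * 300 / 3.6 = 57580

57580 kW


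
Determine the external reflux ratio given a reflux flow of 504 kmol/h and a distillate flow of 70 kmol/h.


Reflux ratio definition: R = L / D (liquid returned / distillate withdrawn)
L = 504 kmol/h, D = 70 kmol/h
R = 504 / 70 = 7.200

7.200


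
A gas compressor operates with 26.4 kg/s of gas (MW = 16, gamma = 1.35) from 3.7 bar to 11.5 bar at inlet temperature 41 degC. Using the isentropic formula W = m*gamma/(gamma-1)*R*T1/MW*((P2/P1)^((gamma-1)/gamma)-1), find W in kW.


Isentropic work: W = m*(gamma/(gamma-1))*(R*T1/MW)*((P2/P1)^((gamma-1)/gamma) - 1)
T1 = 41 + 273.15 = 314.15 K
Pressure ratio = 11.5 / 3.7 = 3.10811
Exponent = (1.35 - 1)/1.35 = 0.259259
(P2/P1)^exp - 1 = 3.10811^0.259259 - 1 = 0.341789
W = 26.4 * 1.35 / 0.35 * 8.314 * 314.15 / 16 * 0.341789 = 5681

5681 kW


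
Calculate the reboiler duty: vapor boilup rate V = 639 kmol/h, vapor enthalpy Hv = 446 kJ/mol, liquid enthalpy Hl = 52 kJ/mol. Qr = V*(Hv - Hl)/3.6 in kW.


Qr = 639 * (446 - 52) / 3.6 = 639 * 394 / 3.6 = 69940

69940 kW


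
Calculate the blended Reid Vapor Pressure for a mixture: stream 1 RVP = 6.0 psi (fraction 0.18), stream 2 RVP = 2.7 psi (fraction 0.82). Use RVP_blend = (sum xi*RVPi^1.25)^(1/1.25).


Chevron index: RVP_blend = (sum xi*RVPi^1.25)^(1/1.25)
RVP^1.25 terms: 0.18 * 6.0^1.25 + 0.82 * 2.7^1.25 = 4.52833
RVP_blend = 4.52833^(1/1.25) = 3.348

3.348 psi


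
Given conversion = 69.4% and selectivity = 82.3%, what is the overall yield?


Overall yield = conversion (%) * selectivity (%) / 100
Conversion = 69.4%, Selectivity = 82.3%
Y = 69.4 * 82.3 / 100
= 57.1162 %

57.1162 %


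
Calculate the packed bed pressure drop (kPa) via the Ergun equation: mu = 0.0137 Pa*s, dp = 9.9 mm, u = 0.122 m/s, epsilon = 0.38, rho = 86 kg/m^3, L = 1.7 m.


dp = 9.9 mm = 0.0099 m
Viscous term = 150*0.0137*0.122*(1-0.38)^2 / (0.0099^2*0.38^3) = 17919.8
Inertial term = 1.75*86*0.122^2*(1-0.38) / (0.0099*0.38^3) = 2556.59
dP/L = 17919.8 + 2556.59 = 20476.4 Pa/m
dP = 20476.4 * 1.7 / 1000 = 34.81 kPa

34.81 kPa


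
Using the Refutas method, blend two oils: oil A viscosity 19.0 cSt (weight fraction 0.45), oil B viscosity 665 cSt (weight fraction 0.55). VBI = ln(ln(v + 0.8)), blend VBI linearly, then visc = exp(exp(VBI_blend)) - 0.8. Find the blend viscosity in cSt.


Refutas method: VBN_i = 14.534*ln(ln(visc_i + 0.8)) + 10.975, blended linearly by mass fraction; since VBN is linear in VBI_i = ln(ln(visc_i + 0.8)) and the fractions sum to 1, blend VBI directly: visc = exp(exp(VBI_blend)) - 0.8
VBI_1 = ln(ln(19.0 + 0.8)) = 1.09383
VBI_2 = ln(ln(665 + 0.8)) = 1.87195
VBI_blend = 0.45 * 1.09383 + 0.55 * 1.87195 = 1.5218
visc_blend = exp(exp(1.5218)) - 0.8 = 96.76

96.76 cSt


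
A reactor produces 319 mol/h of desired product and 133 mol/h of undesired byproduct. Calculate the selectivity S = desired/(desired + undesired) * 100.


Selectivity = desired / (desired + undesired) * 100
Total products = 319 + 133 = 452 mol/h
S = 319 / 452 * 100
= 0.7058 * 100
= 70.58 %

70.58 %


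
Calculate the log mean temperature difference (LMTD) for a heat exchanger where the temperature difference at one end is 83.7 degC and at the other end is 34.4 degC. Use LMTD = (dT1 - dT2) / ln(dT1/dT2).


LMTD = (dT1 - dT2) / ln(dT1/dT2)
= (83.7 - 34.4) / ln(83.7 / 34.4) = 49.3 / 0.889182 = 55.44

55.44 degC


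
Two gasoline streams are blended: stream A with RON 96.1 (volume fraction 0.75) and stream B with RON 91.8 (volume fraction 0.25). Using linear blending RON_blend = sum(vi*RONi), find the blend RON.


Linear blending: RON_blend = sum(vi * RONi)
Contribution 1: 0.75 * 96.1 = 72.075
Contribution 2: 0.25 * 91.8 = 22.95
RON_blend = 72.075 + 22.95 = 95.025

95.025


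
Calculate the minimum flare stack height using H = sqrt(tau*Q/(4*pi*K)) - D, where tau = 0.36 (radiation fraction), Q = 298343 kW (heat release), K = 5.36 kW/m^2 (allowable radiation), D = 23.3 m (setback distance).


tau*Q/(4*pi*K) = 0.36 * 298343 / (4 * pi * 5.36) = 1594.57
sqrt(1594.57) = 39.9321
H = 39.9321 - 23.3 = 16.63

16.63 m


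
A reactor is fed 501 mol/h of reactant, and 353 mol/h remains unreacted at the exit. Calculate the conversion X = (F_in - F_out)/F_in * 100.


X = (F_in - F_out) / F_in * 100
Moles reacted = 501 - 353 = 148
X = 148 / 501 * 100
= 0.2954 * 100
= 29.54 %

29.54 %


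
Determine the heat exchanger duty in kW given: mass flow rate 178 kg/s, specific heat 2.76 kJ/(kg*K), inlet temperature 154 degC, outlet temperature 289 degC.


Q = m_dot * cp * delta_T
delta_T = 289 - 154 = 135 K
Q = 178 * 2.76 * 135
= 491.28 * 135
= 66322.8 kW

66322.8 kW


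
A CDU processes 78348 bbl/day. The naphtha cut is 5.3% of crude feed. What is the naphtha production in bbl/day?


Crude throughput = 78348 bbl/day
Fraction yield = 5.3%
yield = throughput * fraction / 100
yield = 78348 * 5.3 / 100 = 4152.444

4152.444 bbl/day


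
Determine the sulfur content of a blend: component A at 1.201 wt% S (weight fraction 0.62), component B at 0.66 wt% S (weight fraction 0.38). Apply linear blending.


Linear sulfur blending: S_blend = x1*S1 + x2*S2
Contribution 1: 0.62 * 1.201 = 0.74462 wt%
Contribution 2: 0.38 * 0.66 = 0.2508 wt%
S_blend = 0.74462 + 0.2508 = 0.99542

0.99542 wt%


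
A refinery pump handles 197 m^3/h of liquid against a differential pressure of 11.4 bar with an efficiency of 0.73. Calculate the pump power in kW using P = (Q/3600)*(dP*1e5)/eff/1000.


Q = 197 / 3600 = 0.0547222 m^3/s
P = 0.0547222 * (11.4 * 1e5) / 0.73 / 1000 = 85.46

85.46 kW


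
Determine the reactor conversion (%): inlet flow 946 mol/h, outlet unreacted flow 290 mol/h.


X = (F_in - F_out) / F_in * 100
Moles reacted = 946 - 290 = 656
X = 656 / 946 * 100
= 0.6934 * 100
= 69.34 %

69.34 %


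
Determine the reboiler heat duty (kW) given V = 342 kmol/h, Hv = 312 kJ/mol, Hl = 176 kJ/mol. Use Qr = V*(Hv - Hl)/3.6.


Qr = 342 * (312 - 176) / 3.6 = 342 * 136 / 3.6 = 12920

12920 kW


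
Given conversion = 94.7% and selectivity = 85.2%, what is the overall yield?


Overall yield = conversion (%) * selectivity (%) / 100
Conversion = 94.7%, Selectivity = 85.2%
Y = 94.7 * 85.2 / 100
= 80.6844 %

80.6844 %


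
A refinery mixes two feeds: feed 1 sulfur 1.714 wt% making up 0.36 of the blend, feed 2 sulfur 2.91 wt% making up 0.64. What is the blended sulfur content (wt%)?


Linear sulfur blending: S_blend = x1*S1 + x2*S2
Contribution 1: 0.36 * 1.714 = 0.61704 wt%
Contribution 2: 0.64 * 2.91 = 1.8624 wt%
S_blend = 0.61704 + 1.8624 = 2.47944

2.47944 wt%


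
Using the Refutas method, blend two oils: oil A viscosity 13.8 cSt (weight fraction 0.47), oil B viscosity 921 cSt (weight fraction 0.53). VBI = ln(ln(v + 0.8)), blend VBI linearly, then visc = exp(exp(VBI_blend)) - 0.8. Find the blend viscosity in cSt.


Refutas method: VBN_i = 14.534*ln(ln(visc_i + 0.8)) + 10.975, blended linearly by mass fraction; since VBN is linear in VBI_i = ln(ln(visc_i + 0.8)) and the fractions sum to 1, blend VBI directly: visc = exp(exp(VBI_blend)) - 0.8
VBI_1 = ln(ln(13.8 + 0.8)) = 0.986198
VBI_2 = ln(ln(921 + 0.8)) = 1.92079
VBI_blend = 0.47 * 0.986198 + 0.53 * 1.92079 = 1.48153
visc_blend = exp(exp(1.48153)) - 0.8 = 80.62

80.62 cSt


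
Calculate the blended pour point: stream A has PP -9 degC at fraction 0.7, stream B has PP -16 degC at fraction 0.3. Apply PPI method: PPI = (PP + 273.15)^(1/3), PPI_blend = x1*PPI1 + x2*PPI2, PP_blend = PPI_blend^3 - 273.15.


PPI_1 = (-9 + 273.15)^(1/3) = 6.416283
PPI_2 = (-16 + 273.15)^(1/3) = 6.359098
PPI_blend = 0.7 * 6.416283 + 0.3 * 6.359098 = 6.399127
PP_blend = 6.399127^3 - 273.15 = 262.0367 - 273.15 = -11.11

-11.11 degC


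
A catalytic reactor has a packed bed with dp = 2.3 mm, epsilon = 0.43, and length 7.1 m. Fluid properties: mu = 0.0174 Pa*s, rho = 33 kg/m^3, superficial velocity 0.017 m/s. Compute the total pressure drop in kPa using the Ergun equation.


dp = 2.3 mm = 0.0023 m
Viscous term = 150*0.0174*0.017*(1-0.43)^2 / (0.0023^2*0.43^3) = 34275.1
Inertial term = 1.75*33*0.017^2*(1-0.43) / (0.0023*0.43^3) = 52.0225
dP/L = 34275.1 + 52.0225 = 34327.1 Pa/m
dP = 34327.1 * 7.1 / 1000 = 243.7 kPa

243.7 kPa


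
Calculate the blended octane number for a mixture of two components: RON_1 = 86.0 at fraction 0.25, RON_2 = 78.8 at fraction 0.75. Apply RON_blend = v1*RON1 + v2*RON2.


Linear blending: RON_blend = sum(vi * RONi)
Contribution 1: 0.25 * 86.0 = 21.5
Contribution 2: 0.75 * 78.8 = 59.1
RON_blend = 21.5 + 59.1 = 80.6

80.6


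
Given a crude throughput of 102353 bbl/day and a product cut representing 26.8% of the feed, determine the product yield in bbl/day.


Crude throughput = 102353 bbl/day
Fraction yield = 26.8%
yield = throughput * fraction / 100
yield = 102353 * 26.8 / 100 = 27430.604

27430.604 bbl/day


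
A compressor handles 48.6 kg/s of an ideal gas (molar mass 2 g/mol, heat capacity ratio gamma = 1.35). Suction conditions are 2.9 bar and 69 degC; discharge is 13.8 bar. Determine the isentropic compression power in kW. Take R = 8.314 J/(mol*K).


Isentropic work: W = m*(gamma/(gamma-1))*(R*T1/MW)*((P2/P1)^((gamma-1)/gamma) - 1)
T1 = 69 + 273.15 = 342.15 K
Pressure ratio = 13.8 / 2.9 = 4.75862
Exponent = (1.35 - 1)/1.35 = 0.259259
(P2/P1)^exp - 1 = 4.75862^0.259259 - 1 = 0.498453
W = 48.6 * 1.35 / 0.35 * 8.314 * 342.15 / 2 * 0.498453 = 132900

132900 kW


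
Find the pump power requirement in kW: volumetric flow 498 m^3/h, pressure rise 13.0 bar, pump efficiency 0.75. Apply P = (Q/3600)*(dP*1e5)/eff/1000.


Q = 498 / 3600 = 0.138333 m^3/s
P = 0.138333 * (13.0 * 1e5) / 0.75 / 1000 = 239.8

239.8 kW


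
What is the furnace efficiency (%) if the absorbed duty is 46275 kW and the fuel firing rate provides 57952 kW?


Furnace efficiency = Q_absorbed / Q_fuel * 100
= 46275 / 57952 * 100 = 79.85

79.85 %


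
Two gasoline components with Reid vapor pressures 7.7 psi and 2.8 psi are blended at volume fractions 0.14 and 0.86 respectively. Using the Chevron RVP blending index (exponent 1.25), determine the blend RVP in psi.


Chevron index: RVP_blend = (sum xi*RVPi^1.25)^(1/1.25)
RVP^1.25 terms: 0.14 * 7.7^1.25 + 0.86 * 2.8^1.25 = 4.91065
RVP_blend = 4.91065^(1/1.25) = 3.572

3.572 psi


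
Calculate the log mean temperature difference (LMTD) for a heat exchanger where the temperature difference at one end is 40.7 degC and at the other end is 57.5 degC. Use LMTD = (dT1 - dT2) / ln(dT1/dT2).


LMTD = (dT1 - dT2) / ln(dT1/dT2)
= (40.7 - 57.5) / ln(40.7 / 57.5) = -16.8 / -0.345557 = 48.62

48.62 degC


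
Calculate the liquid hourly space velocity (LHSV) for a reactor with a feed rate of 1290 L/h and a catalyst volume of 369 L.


LHSV = volumetric feed rate / catalyst volume
= 1290 L/h / 369 L
= 3.496 h^-1

3.496 h^-1


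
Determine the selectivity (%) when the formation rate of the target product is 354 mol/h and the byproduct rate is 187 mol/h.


Selectivity = desired / (desired + undesired) * 100
Total products = 354 + 187 = 541 mol/h
S = 354 / 541 * 100
= 0.6543 * 100
= 65.43 %

65.43 %


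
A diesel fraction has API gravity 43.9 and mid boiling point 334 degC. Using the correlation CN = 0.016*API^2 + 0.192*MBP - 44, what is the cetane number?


CN = 0.016 * 43.9^2 + 0.192 * 334 - 44
CN = 30.83536 + 64.128 - 44 = 50.96336

50.96336


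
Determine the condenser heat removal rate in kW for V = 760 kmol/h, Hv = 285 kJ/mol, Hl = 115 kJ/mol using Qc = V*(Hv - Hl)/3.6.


Qc = 760 * (285 - 115) / 3.6 = 760 * 170 / 3.6 = 35890

35890 kW


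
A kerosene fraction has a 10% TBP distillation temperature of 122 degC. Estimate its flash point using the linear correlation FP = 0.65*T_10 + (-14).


FP = 0.65 * 122 + (-14) = 65.3

65.3 degC


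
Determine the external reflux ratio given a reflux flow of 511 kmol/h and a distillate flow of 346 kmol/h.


Reflux ratio definition: R = L / D (liquid returned / distillate withdrawn)
L = 511 kmol/h, D = 346 kmol/h
R = 511 / 346 = 1.477

1.477


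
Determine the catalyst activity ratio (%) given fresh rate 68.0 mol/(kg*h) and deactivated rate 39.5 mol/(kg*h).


Activity (%) = (rate_used / rate_fresh) * 100
rate_used = 39.5, rate_fresh = 68.0
= (39.5 / 68.0) * 100
= 0.5809 * 100 = 58.09

58.09 %


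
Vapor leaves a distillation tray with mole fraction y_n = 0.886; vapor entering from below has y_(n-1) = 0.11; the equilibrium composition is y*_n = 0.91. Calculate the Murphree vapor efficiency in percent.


Murphree vapor efficiency: EMV = (y_n - y_(n-1)) / (y*_n - y_(n-1)) * 100
EMV = (0.886 - 0.11) / (0.91 - 0.11) * 100 = 0.776 / 0.8 * 100 = 97.00

97.00 %


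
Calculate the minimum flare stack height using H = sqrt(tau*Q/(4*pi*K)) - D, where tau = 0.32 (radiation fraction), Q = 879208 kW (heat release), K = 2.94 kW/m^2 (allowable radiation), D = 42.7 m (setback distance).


tau*Q/(4*pi*K) = 0.32 * 879208 / (4 * pi * 2.94) = 7615.25
sqrt(7615.25) = 87.2654
H = 87.2654 - 42.7 = 44.57

44.57 m


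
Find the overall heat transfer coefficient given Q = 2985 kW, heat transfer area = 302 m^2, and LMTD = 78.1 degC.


From Q = U*A*LMTD, U = Q / (A * LMTD)
U = 2985 / (302 * 78.1) = 2985 / 23586.2 = 0.1266

0.1266 kW/(m^2*K)


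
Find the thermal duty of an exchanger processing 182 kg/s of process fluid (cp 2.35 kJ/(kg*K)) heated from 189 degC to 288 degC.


Q = m_dot * cp * delta_T
delta_T = 288 - 189 = 99 K
Q = 182 * 2.35 * 99
= 427.7 * 99
= 42342.3 kW

42342.3 kW


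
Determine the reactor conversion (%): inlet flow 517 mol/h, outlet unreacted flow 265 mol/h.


X = (F_in - F_out) / F_in * 100
Moles reacted = 517 - 265 = 252
X = 252 / 517 * 100
= 0.4874 * 100
= 48.74 %

48.74 %


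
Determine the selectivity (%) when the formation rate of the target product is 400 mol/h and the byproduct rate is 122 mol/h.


Selectivity = desired / (desired + undesired) * 100
Total products = 400 + 122 = 522 mol/h
S = 400 / 522 * 100
= 0.7663 * 100
= 76.63 %

76.63 %


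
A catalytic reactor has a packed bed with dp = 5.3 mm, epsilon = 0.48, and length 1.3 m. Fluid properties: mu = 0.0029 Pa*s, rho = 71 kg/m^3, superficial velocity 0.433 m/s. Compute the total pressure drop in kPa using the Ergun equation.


dp = 5.3 mm = 0.0053 m
Viscous term = 150*0.0029*0.433*(1-0.48)^2 / (0.0053^2*0.48^3) = 16394.9
Inertial term = 1.75*71*0.433^2*(1-0.48) / (0.0053*0.48^3) = 20666.9
dP/L = 16394.9 + 20666.9 = 37061.8 Pa/m
dP = 37061.8 * 1.3 / 1000 = 48.18 kPa

48.18 kPa


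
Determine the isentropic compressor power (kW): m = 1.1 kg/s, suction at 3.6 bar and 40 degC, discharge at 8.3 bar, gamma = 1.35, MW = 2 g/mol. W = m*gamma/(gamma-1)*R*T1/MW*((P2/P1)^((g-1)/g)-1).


Isentropic work: W = m*(gamma/(gamma-1))*(R*T1/MW)*((P2/P1)^((gamma-1)/gamma) - 1)
T1 = 40 + 273.15 = 313.15 K
Pressure ratio = 8.3 / 3.6 = 2.30556
Exponent = (1.35 - 1)/1.35 = 0.259259
(P2/P1)^exp - 1 = 2.30556^0.259259 - 1 = 0.241804
W = 1.1 * 1.35 / 0.35 * 8.314 * 313.15 / 2 * 0.241804 = 1336

1336 kW


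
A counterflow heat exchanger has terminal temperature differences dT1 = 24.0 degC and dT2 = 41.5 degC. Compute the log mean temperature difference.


LMTD = (dT1 - dT2) / ln(dT1/dT2)
= (24.0 - 41.5) / ln(24.0 / 41.5) = -17.5 / -0.54764 = 31.96

31.96 degC


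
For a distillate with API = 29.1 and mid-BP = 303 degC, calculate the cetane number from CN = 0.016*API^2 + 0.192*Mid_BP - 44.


CN = 0.016 * 29.1^2 + 0.192 * 303 - 44
CN = 13.54896 + 58.176 - 44 = 27.72496

27.72496


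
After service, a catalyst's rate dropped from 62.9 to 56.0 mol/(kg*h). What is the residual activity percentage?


Activity (%) = (rate_used / rate_fresh) * 100
rate_used = 56.0, rate_fresh = 62.9
= (56.0 / 62.9) * 100
= 0.8903 * 100 = 89.03

89.03 %


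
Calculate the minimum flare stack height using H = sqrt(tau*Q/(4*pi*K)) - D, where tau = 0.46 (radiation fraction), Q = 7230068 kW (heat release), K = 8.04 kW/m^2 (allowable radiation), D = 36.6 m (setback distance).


tau*Q/(4*pi*K) = 0.46 * 7230068 / (4 * pi * 8.04) = 32918.1
sqrt(32918.1) = 181.433
H = 181.433 - 36.6 = 144.8

144.8 m


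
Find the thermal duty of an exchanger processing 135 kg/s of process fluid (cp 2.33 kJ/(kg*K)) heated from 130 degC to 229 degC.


Q = m_dot * cp * delta_T
delta_T = 229 - 130 = 99 K
Q = 135 * 2.33 * 99
= 314.55 * 99
= 31140.45 kW

31140.45 kW


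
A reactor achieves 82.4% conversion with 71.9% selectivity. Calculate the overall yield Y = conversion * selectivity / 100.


Overall yield = conversion (%) * selectivity (%) / 100
Conversion = 82.4%, Selectivity = 71.9%
Y = 82.4 * 71.9 / 100
= 59.2456 %

59.2456 %


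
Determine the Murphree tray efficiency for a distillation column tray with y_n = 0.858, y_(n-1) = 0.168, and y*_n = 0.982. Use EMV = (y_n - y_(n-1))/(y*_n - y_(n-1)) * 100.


Murphree vapor efficiency: EMV = (y_n - y_(n-1)) / (y*_n - y_(n-1)) * 100
EMV = (0.858 - 0.168) / (0.982 - 0.168) * 100 = 0.69 / 0.814 * 100 = 84.77

84.77 %


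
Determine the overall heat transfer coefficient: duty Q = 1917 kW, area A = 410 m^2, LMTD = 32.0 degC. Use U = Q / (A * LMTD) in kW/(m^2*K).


From Q = U*A*LMTD, U = Q / (A * LMTD)
U = 1917 / (410 * 32.0) = 1917 / 13120 = 0.1461

0.1461 kW/(m^2*K)


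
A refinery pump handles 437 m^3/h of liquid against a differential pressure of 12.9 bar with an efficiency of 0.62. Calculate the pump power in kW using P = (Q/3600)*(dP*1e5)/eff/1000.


Q = 437 / 3600 = 0.121389 m^3/s
P = 0.121389 * (12.9 * 1e5) / 0.62 / 1000 = 252.6

252.6 kW


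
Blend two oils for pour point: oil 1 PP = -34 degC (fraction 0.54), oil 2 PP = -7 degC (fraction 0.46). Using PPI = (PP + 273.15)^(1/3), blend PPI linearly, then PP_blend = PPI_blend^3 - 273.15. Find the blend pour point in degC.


PPI_1 = (-34 + 273.15)^(1/3) = 6.20712
PPI_2 = (-7 + 273.15)^(1/3) = 6.432436
PPI_blend = 0.54 * 6.20712 + 0.46 * 6.432436 = 6.310765
PP_blend = 6.310765^3 - 273.15 = 251.331 - 273.15 = -21.82

-21.82 degC


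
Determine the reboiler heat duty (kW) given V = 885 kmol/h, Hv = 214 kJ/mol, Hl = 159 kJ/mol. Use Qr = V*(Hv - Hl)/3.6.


Qr = 885 * (214 - 159) / 3.6 = 885 * 55 / 3.6 = 13520

13520 kW


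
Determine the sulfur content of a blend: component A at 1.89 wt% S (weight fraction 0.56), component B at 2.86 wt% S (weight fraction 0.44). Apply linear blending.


Linear sulfur blending: S_blend = x1*S1 + x2*S2
Contribution 1: 0.56 * 1.89 = 1.0584 wt%
Contribution 2: 0.44 * 2.86 = 1.2584 wt%
S_blend = 1.0584 + 1.2584 = 2.3168

2.3168 wt%


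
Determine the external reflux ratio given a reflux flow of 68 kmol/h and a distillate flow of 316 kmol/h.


Reflux ratio definition: R = L / D (liquid returned / distillate withdrawn)
L = 68 kmol/h, D = 316 kmol/h
R = 68 / 316 = 0.2152

0.2152


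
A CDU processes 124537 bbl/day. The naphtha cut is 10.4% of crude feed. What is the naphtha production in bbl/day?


Crude throughput = 124537 bbl/day
Fraction yield = 10.4%
yield = throughput * fraction / 100
yield = 124537 * 10.4 / 100 = 12951.848

12951.848 bbl/day


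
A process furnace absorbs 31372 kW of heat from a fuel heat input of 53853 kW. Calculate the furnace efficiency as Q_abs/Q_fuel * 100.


Furnace efficiency = Q_absorbed / Q_fuel * 100
= 31372 / 53853 * 100 = 58.25

58.25 %


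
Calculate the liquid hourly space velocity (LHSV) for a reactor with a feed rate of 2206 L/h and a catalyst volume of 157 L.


LHSV = volumetric feed rate / catalyst volume
= 2206 L/h / 157 L
= 14.05 h^-1

14.05 h^-1


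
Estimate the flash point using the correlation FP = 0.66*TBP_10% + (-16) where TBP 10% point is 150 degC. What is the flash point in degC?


FP = 0.66 * 150 + (-16) = 83

83 degC


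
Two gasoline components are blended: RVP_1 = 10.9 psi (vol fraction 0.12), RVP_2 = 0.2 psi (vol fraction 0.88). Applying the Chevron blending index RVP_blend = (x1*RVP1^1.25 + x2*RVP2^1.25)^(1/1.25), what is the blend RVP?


Chevron index: RVP_blend = (sum xi*RVPi^1.25)^(1/1.25)
RVP^1.25 terms: 0.12 * 10.9^1.25 + 0.88 * 0.2^1.25 = 2.49434
RVP_blend = 2.49434^(1/1.25) = 2.078

2.078 psi


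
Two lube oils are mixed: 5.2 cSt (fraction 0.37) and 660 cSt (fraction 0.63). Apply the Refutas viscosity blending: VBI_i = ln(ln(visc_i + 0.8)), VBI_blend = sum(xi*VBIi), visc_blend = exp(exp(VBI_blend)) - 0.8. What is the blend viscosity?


Refutas method: VBN_i = 14.534*ln(ln(visc_i + 0.8)) + 10.975, blended linearly by mass fraction; since VBN is linear in VBI_i = ln(ln(visc_i + 0.8)) and the fractions sum to 1, blend VBI directly: visc = exp(exp(VBI_blend)) - 0.8
VBI_1 = ln(ln(5.2 + 0.8)) = 0.583198
VBI_2 = ln(ln(660 + 0.8)) = 1.87079
VBI_blend = 0.37 * 0.583198 + 0.63 * 1.87079 = 1.39438
visc_blend = exp(exp(1.39438)) - 0.8 = 55.60

55.60 cSt


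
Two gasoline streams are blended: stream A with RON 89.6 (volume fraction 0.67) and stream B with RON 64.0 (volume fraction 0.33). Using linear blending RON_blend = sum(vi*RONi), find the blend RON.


Linear blending: RON_blend = sum(vi * RONi)
Contribution 1: 0.67 * 89.6 = 60.032
Contribution 2: 0.33 * 64.0 = 21.12
RON_blend = 60.032 + 21.12 = 81.152

81.152


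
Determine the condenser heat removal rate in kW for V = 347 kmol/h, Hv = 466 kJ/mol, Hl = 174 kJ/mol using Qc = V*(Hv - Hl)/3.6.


Qc = 347 * (466 - 174) / 3.6 = 347 * 292 / 3.6 = 28150

28150 kW


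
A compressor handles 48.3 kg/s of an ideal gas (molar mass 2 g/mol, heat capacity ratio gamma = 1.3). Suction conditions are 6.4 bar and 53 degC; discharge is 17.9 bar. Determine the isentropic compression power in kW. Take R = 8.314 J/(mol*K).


Isentropic work: W = m*(gamma/(gamma-1))*(R*T1/MW)*((P2/P1)^((gamma-1)/gamma) - 1)
T1 = 53 + 273.15 = 326.15 K
Pressure ratio = 17.9 / 6.4 = 2.79687
Exponent = (1.3 - 1)/1.3 = 0.230769
(P2/P1)^exp - 1 = 2.79687^0.230769 - 1 = 0.26788
W = 48.3 * 1.3 / 0.3 * 8.314 * 326.15 / 2 * 0.26788 = 76020

76020 kW
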